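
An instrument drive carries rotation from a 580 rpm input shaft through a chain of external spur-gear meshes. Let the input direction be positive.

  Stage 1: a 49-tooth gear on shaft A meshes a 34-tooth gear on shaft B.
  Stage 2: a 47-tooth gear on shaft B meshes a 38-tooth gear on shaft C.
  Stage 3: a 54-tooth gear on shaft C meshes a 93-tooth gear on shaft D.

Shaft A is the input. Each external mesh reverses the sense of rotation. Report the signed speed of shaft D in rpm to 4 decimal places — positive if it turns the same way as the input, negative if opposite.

Stage 1 [49T→34T]: ω = 580.0000×49/34 = 835.8824 rpm, dir flips to −; running = −835.8824
Stage 2 [47T→38T]: ω = 835.8824×47/38 = 1033.8545 rpm, dir flips to +; running = +1033.8545
Stage 3 [54T→93T]: ω = 1033.8545×54/93 = 600.3026 rpm, dir flips to −; running = −600.3026

-600.3026 rpm (opposite to input, |ω| = 600.3026 rpm)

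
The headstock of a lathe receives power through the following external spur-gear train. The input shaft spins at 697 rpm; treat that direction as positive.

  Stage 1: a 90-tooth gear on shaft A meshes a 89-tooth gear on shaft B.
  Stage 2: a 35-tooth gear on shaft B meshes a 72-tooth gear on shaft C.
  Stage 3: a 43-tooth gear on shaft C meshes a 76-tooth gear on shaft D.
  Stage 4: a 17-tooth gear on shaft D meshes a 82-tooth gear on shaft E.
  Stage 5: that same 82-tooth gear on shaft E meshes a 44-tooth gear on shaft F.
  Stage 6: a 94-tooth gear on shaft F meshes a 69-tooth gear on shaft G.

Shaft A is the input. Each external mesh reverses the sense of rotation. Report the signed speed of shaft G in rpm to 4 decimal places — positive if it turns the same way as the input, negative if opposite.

Stage 1 [90T→89T]: ω = 697.0000×90/89 = 704.8315 rpm, dir flips to −; running = −704.8315
Stage 2 [35T→72T]: ω = 704.8315×35/72 = 342.6264 rpm, dir flips to +; running = +342.6264
Stage 3 [43T→76T]: ω = 342.6264×43/76 = 193.8544 rpm, dir flips to −; running = −193.8544
Stage 4 [17T→82T]: ω = 193.8544×17/82 = 40.1893 rpm, dir flips to +; running = +40.1893
Stage 5 [82T→44T]: ω = 40.1893×82/44 = 74.8983 rpm, dir flips to −; running = −74.8983
Stage 6 [94T→69T]: ω = 74.8983×94/69 = 102.0354 rpm, dir flips to +; running = +102.0354

+102.0354 rpm (same as input, |ω| = 102.0354 rpm)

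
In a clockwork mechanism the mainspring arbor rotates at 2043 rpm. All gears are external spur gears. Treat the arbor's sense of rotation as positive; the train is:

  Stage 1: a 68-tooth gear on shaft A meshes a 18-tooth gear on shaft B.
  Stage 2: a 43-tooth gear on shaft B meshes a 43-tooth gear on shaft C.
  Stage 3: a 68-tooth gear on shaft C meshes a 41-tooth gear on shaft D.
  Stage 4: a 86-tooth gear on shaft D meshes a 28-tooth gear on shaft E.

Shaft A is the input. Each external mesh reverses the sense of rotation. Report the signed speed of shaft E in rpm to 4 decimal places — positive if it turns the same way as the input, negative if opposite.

+39316.0836 rpm (same as input, |ω| = 39316.0836 rpm)

Stage 1 [68T→18T]: ω = 2043.0000×68/18 = 7718.0000 rpm, dir flips to −; running = −7718.0000
Stage 2 [43T→43T]: ω = 7718.0000×43/43 = 7718.0000 rpm, dir flips to +; running = +7718.0000
Stage 3 [68T→41T]: ω = 7718.0000×68/41 = 12800.5854 rpm, dir flips to −; running = −12800.5854
Stage 4 [86T→28T]: ω = 12800.5854×86/28 = 39316.0836 rpm, dir flips to +; running = +39316.0836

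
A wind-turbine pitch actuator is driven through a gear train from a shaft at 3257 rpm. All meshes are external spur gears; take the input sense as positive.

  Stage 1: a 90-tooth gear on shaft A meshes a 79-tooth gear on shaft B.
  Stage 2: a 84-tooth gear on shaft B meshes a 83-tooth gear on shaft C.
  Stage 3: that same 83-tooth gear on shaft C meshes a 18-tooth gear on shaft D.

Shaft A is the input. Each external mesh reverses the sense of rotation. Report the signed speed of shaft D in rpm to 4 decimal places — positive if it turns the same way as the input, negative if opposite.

Stage 1 [90T→79T]: ω = 3257.0000×90/79 = 3710.5063 rpm, dir flips to −; running = −3710.5063
Stage 2 [84T→83T]: ω = 3710.5063×84/83 = 3755.2112 rpm, dir flips to +; running = +3755.2112
Stage 3 [83T→18T]: ω = 3755.2112×83/18 = 17315.6962 rpm, dir flips to −; running = −17315.6962

-17315.6962 rpm (opposite to input, |ω| = 17315.6962 rpm)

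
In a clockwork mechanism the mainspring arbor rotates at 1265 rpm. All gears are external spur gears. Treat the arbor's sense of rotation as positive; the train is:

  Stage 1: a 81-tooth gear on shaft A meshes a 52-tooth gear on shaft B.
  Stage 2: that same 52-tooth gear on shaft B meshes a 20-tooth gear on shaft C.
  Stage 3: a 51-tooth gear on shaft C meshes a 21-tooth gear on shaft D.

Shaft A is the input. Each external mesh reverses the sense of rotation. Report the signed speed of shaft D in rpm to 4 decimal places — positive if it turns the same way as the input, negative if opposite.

-12442.1786 rpm (opposite to input, |ω| = 12442.1786 rpm)

Stage 1 [81T→52T]: ω = 1265.0000×81/52 = 1970.4808 rpm, dir flips to −; running = −1970.4808
Stage 2 [52T→20T]: ω = 1970.4808×52/20 = 5123.2500 rpm, dir flips to +; running = +5123.2500
Stage 3 [51T→21T]: ω = 5123.2500×51/21 = 12442.1786 rpm, dir flips to −; running = −12442.1786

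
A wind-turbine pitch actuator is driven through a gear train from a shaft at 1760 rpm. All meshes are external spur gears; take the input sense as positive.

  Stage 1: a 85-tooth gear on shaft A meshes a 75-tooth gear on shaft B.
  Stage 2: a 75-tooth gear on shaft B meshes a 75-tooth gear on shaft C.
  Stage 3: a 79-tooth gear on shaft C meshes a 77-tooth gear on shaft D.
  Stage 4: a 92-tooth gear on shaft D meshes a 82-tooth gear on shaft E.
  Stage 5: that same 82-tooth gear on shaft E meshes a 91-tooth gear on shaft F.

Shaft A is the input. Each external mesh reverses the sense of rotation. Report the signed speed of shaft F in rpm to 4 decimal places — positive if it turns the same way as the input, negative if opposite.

Stage 1 [85T→75T]: ω = 1760.0000×85/75 = 1994.6667 rpm, dir flips to −; running = −1994.6667
Stage 2 [75T→75T]: ω = 1994.6667×75/75 = 1994.6667 rpm, dir flips to +; running = +1994.6667
Stage 3 [79T→77T]: ω = 1994.6667×79/77 = 2046.4762 rpm, dir flips to −; running = −2046.4762
Stage 4 [92T→82T]: ω = 2046.4762×92/82 = 2296.0465 rpm, dir flips to +; running = +2296.0465
Stage 5 [82T→91T]: ω = 2296.0465×82/91 = 2068.9649 rpm, dir flips to −; running = −2068.9649

-2068.9649 rpm (opposite to input, |ω| = 2068.9649 rpm)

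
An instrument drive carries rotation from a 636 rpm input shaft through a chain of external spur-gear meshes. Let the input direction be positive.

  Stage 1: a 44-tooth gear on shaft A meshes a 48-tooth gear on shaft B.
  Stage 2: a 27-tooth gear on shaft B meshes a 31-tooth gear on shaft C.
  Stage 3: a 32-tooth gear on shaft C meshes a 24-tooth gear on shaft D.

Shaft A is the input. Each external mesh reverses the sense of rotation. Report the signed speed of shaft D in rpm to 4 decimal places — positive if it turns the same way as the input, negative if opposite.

Stage 1 [44T→48T]: ω = 636.0000×44/48 = 583.0000 rpm, dir flips to −; running = −583.0000
Stage 2 [27T→31T]: ω = 583.0000×27/31 = 507.7742 rpm, dir flips to +; running = +507.7742
Stage 3 [32T→24T]: ω = 507.7742×32/24 = 677.0323 rpm, dir flips to −; running = −677.0323

-677.0323 rpm (opposite to input, |ω| = 677.0323 rpm)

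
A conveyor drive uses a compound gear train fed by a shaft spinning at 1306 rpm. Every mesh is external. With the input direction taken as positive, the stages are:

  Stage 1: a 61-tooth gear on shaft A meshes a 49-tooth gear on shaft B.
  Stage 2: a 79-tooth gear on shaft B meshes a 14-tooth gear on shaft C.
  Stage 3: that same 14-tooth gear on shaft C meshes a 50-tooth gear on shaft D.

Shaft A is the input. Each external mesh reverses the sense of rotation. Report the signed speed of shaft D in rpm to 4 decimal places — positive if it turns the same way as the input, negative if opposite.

-2568.8220 rpm (opposite to input, |ω| = 2568.8220 rpm)

Stage 1 [61T→49T]: ω = 1306.0000×61/49 = 1625.8367 rpm, dir flips to −; running = −1625.8367
Stage 2 [79T→14T]: ω = 1625.8367×79/14 = 9174.3644 rpm, dir flips to +; running = +9174.3644
Stage 3 [14T→50T]: ω = 9174.3644×14/50 = 2568.8220 rpm, dir flips to −; running = −2568.8220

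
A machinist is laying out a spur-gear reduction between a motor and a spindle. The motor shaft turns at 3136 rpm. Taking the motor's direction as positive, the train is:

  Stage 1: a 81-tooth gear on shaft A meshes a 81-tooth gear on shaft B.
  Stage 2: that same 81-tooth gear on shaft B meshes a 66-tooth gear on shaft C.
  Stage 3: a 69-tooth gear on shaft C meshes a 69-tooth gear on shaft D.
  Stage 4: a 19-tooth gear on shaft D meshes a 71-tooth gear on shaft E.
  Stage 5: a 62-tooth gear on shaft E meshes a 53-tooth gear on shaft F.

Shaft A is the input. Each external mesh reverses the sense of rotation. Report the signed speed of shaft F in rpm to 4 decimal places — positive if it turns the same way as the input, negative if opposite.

Stage 1 [81T→81T]: ω = 3136.0000×81/81 = 3136.0000 rpm, dir flips to −; running = −3136.0000
Stage 2 [81T→66T]: ω = 3136.0000×81/66 = 3848.7273 rpm, dir flips to +; running = +3848.7273
Stage 3 [69T→69T]: ω = 3848.7273×69/69 = 3848.7273 rpm, dir flips to −; running = −3848.7273
Stage 4 [19T→71T]: ω = 3848.7273×19/71 = 1029.9411 rpm, dir flips to +; running = +1029.9411
Stage 5 [62T→53T]: ω = 1029.9411×62/53 = 1204.8368 rpm, dir flips to −; running = −1204.8368

-1204.8368 rpm (opposite to input, |ω| = 1204.8368 rpm)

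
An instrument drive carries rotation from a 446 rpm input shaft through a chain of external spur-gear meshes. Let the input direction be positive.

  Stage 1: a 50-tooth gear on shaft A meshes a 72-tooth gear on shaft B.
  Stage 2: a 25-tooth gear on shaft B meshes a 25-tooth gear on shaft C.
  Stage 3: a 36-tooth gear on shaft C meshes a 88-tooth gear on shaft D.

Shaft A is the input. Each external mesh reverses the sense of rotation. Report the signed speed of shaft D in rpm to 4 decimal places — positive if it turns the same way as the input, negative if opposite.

Stage 1 [50T→72T]: ω = 446.0000×50/72 = 309.7222 rpm, dir flips to −; running = −309.7222
Stage 2 [25T→25T]: ω = 309.7222×25/25 = 309.7222 rpm, dir flips to +; running = +309.7222
Stage 3 [36T→88T]: ω = 309.7222×36/88 = 126.7045 rpm, dir flips to −; running = −126.7045

-126.7045 rpm (opposite to input, |ω| = 126.7045 rpm)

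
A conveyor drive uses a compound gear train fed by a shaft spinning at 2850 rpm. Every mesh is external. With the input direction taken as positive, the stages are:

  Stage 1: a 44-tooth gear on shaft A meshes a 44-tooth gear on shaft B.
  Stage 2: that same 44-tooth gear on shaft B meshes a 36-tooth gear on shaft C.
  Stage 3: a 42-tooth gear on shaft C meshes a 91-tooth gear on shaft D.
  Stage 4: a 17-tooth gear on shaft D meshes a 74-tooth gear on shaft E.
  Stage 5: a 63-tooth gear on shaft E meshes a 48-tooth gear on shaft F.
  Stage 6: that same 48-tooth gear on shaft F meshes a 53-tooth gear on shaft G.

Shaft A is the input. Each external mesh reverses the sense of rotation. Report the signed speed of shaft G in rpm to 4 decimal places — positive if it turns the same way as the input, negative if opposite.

+439.0205 rpm (same as input, |ω| = 439.0205 rpm)

Stage 1 [44T→44T]: ω = 2850.0000×44/44 = 2850.0000 rpm, dir flips to −; running = −2850.0000
Stage 2 [44T→36T]: ω = 2850.0000×44/36 = 3483.3333 rpm, dir flips to +; running = +3483.3333
Stage 3 [42T→91T]: ω = 3483.3333×42/91 = 1607.6923 rpm, dir flips to −; running = −1607.6923
Stage 4 [17T→74T]: ω = 1607.6923×17/74 = 369.3347 rpm, dir flips to +; running = +369.3347
Stage 5 [63T→48T]: ω = 369.3347×63/48 = 484.7518 rpm, dir flips to −; running = −484.7518
Stage 6 [48T→53T]: ω = 484.7518×48/53 = 439.0205 rpm, dir flips to +; running = +439.0205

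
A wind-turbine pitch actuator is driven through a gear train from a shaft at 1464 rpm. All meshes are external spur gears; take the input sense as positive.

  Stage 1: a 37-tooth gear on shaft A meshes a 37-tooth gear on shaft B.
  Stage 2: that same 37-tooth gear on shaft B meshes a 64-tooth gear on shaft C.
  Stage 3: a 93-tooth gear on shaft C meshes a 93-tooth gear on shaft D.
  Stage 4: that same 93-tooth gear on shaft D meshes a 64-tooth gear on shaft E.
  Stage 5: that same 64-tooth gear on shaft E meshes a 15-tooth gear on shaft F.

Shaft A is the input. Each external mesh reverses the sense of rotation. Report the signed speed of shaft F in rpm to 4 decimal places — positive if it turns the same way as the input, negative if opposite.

Stage 1 [37T→37T]: ω = 1464.0000×37/37 = 1464.0000 rpm, dir flips to −; running = −1464.0000
Stage 2 [37T→64T]: ω = 1464.0000×37/64 = 846.3750 rpm, dir flips to +; running = +846.3750
Stage 3 [93T→93T]: ω = 846.3750×93/93 = 846.3750 rpm, dir flips to −; running = −846.3750
Stage 4 [93T→64T]: ω = 846.3750×93/64 = 1229.8887 rpm, dir flips to +; running = +1229.8887
Stage 5 [64T→15T]: ω = 1229.8887×64/15 = 5247.5250 rpm, dir flips to −; running = −5247.5250

-5247.5250 rpm (opposite to input, |ω| = 5247.5250 rpm)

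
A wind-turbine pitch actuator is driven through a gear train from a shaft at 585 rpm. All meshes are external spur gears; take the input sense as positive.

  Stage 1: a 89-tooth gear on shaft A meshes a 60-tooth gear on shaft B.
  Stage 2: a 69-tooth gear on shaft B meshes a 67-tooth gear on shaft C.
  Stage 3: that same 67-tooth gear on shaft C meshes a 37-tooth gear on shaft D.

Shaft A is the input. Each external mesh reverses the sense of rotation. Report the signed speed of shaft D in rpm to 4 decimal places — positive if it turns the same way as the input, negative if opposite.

-1618.2365 rpm (opposite to input, |ω| = 1618.2365 rpm)

Stage 1 [89T→60T]: ω = 585.0000×89/60 = 867.7500 rpm, dir flips to −; running = −867.7500
Stage 2 [69T→67T]: ω = 867.7500×69/67 = 893.6530 rpm, dir flips to +; running = +893.6530
Stage 3 [67T→37T]: ω = 893.6530×67/37 = 1618.2365 rpm, dir flips to −; running = −1618.2365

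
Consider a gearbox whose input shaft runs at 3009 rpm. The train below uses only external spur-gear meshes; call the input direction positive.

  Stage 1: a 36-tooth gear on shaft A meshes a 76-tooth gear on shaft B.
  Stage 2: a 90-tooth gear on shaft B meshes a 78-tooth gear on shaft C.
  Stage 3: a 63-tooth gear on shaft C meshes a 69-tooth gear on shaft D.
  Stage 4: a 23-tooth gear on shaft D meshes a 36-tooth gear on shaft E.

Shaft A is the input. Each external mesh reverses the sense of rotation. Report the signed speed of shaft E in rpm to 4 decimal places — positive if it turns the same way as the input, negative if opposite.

+959.3472 rpm (same as input, |ω| = 959.3472 rpm)

Stage 1 [36T→76T]: ω = 3009.0000×36/76 = 1425.3158 rpm, dir flips to −; running = −1425.3158
Stage 2 [90T→78T]: ω = 1425.3158×90/78 = 1644.5951 rpm, dir flips to +; running = +1644.5951
Stage 3 [63T→69T]: ω = 1644.5951×63/69 = 1501.5869 rpm, dir flips to −; running = −1501.5869
Stage 4 [23T→36T]: ω = 1501.5869×23/36 = 959.3472 rpm, dir flips to +; running = +959.3472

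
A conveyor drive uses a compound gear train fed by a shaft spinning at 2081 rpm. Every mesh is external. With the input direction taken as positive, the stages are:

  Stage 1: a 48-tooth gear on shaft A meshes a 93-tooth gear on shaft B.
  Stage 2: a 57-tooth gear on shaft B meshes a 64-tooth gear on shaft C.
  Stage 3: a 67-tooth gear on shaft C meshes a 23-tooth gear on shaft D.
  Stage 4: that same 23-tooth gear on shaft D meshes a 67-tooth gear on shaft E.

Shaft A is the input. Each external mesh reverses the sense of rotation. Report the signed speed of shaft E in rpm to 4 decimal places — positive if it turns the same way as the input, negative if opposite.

+956.5887 rpm (same as input, |ω| = 956.5887 rpm)

Stage 1 [48T→93T]: ω = 2081.0000×48/93 = 1074.0645 rpm, dir flips to −; running = −1074.0645
Stage 2 [57T→64T]: ω = 1074.0645×57/64 = 956.5887 rpm, dir flips to +; running = +956.5887
Stage 3 [67T→23T]: ω = 956.5887×67/23 = 2786.5845 rpm, dir flips to −; running = −2786.5845
Stage 4 [23T→67T]: ω = 2786.5845×23/67 = 956.5887 rpm, dir flips to +; running = +956.5887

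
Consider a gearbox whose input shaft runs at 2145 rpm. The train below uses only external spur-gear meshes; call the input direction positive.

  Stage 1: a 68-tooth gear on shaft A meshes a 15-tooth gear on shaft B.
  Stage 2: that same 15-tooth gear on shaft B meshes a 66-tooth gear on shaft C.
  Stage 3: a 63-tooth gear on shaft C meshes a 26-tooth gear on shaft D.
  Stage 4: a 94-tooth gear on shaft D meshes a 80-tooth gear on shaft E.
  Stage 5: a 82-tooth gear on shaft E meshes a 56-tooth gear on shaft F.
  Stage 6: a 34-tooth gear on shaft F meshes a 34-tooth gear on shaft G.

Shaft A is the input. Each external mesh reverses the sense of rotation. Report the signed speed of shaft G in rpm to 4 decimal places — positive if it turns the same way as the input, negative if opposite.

+9213.4688 rpm (same as input, |ω| = 9213.4688 rpm)

Stage 1 [68T→15T]: ω = 2145.0000×68/15 = 9724.0000 rpm, dir flips to −; running = −9724.0000
Stage 2 [15T→66T]: ω = 9724.0000×15/66 = 2210.0000 rpm, dir flips to +; running = +2210.0000
Stage 3 [63T→26T]: ω = 2210.0000×63/26 = 5355.0000 rpm, dir flips to −; running = −5355.0000
Stage 4 [94T→80T]: ω = 5355.0000×94/80 = 6292.1250 rpm, dir flips to +; running = +6292.1250
Stage 5 [82T→56T]: ω = 6292.1250×82/56 = 9213.4688 rpm, dir flips to −; running = −9213.4688
Stage 6 [34T→34T]: ω = 9213.4688×34/34 = 9213.4688 rpm, dir flips to +; running = +9213.4688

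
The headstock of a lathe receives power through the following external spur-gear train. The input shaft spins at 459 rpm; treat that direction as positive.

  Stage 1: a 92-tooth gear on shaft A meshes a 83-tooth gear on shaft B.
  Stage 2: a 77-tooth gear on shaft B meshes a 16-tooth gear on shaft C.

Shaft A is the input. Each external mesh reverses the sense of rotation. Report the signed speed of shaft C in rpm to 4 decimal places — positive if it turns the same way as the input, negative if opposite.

Stage 1 [92T→83T]: ω = 459.0000×92/83 = 508.7711 rpm, dir flips to −; running = −508.7711
Stage 2 [77T→16T]: ω = 508.7711×77/16 = 2448.4608 rpm, dir flips to +; running = +2448.4608

+2448.4608 rpm (same as input, |ω| = 2448.4608 rpm)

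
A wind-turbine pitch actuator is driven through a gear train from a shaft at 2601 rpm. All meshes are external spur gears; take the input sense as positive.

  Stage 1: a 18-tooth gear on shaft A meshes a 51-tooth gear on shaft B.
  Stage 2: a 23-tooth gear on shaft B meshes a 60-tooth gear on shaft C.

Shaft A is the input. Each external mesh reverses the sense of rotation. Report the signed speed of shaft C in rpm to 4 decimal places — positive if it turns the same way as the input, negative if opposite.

Stage 1 [18T→51T]: ω = 2601.0000×18/51 = 918.0000 rpm, dir flips to −; running = −918.0000
Stage 2 [23T→60T]: ω = 918.0000×23/60 = 351.9000 rpm, dir flips to +; running = +351.9000

+351.9000 rpm (same as input, |ω| = 351.9000 rpm)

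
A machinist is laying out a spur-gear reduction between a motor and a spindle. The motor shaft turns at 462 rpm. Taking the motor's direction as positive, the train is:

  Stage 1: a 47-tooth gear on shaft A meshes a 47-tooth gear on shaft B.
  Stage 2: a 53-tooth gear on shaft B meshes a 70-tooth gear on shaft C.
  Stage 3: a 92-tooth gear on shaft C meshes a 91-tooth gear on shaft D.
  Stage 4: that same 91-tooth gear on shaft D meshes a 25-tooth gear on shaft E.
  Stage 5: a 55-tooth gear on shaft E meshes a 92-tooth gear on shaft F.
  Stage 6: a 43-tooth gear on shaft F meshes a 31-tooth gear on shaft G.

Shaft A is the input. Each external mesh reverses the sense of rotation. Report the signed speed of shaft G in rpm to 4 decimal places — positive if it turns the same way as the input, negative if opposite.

Stage 1 [47T→47T]: ω = 462.0000×47/47 = 462.0000 rpm, dir flips to −; running = −462.0000
Stage 2 [53T→70T]: ω = 462.0000×53/70 = 349.8000 rpm, dir flips to +; running = +349.8000
Stage 3 [92T→91T]: ω = 349.8000×92/91 = 353.6440 rpm, dir flips to −; running = −353.6440
Stage 4 [91T→25T]: ω = 353.6440×91/25 = 1287.2640 rpm, dir flips to +; running = +1287.2640
Stage 5 [55T→92T]: ω = 1287.2640×55/92 = 769.5600 rpm, dir flips to −; running = −769.5600
Stage 6 [43T→31T]: ω = 769.5600×43/31 = 1067.4542 rpm, dir flips to +; running = +1067.4542

+1067.4542 rpm (same as input, |ω| = 1067.4542 rpm)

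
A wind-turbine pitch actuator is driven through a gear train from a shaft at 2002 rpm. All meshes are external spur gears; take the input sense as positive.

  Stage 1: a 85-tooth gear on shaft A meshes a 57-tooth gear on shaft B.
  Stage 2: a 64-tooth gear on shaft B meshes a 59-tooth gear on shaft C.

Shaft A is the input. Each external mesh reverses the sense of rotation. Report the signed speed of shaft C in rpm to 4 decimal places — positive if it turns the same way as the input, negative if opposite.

+3238.4419 rpm (same as input, |ω| = 3238.4419 rpm)

Stage 1 [85T→57T]: ω = 2002.0000×85/57 = 2985.4386 rpm, dir flips to −; running = −2985.4386
Stage 2 [64T→59T]: ω = 2985.4386×64/59 = 3238.4419 rpm, dir flips to +; running = +3238.4419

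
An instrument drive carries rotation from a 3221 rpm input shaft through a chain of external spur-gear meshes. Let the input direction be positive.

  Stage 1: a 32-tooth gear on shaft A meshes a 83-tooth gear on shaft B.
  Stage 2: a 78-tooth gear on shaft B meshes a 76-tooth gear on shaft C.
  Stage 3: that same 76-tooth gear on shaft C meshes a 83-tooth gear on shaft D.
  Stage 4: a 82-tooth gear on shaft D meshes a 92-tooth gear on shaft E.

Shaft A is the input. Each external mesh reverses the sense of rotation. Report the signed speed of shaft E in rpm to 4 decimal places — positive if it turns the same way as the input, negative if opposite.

+1040.1720 rpm (same as input, |ω| = 1040.1720 rpm)

Stage 1 [32T→83T]: ω = 3221.0000×32/83 = 1241.8313 rpm, dir flips to −; running = −1241.8313
Stage 2 [78T→76T]: ω = 1241.8313×78/76 = 1274.5111 rpm, dir flips to +; running = +1274.5111
Stage 3 [76T→83T]: ω = 1274.5111×76/83 = 1167.0222 rpm, dir flips to −; running = −1167.0222
Stage 4 [82T→92T]: ω = 1167.0222×82/92 = 1040.1720 rpm, dir flips to +; running = +1040.1720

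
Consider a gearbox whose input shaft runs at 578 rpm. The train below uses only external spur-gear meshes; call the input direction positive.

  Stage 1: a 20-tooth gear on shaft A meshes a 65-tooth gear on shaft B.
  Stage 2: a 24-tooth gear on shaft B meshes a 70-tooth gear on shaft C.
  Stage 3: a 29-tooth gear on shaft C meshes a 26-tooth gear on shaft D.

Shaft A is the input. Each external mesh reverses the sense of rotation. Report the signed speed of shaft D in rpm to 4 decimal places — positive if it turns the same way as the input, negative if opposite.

-68.0115 rpm (opposite to input, |ω| = 68.0115 rpm)

Stage 1 [20T→65T]: ω = 578.0000×20/65 = 177.8462 rpm, dir flips to −; running = −177.8462
Stage 2 [24T→70T]: ω = 177.8462×24/70 = 60.9758 rpm, dir flips to +; running = +60.9758
Stage 3 [29T→26T]: ω = 60.9758×29/26 = 68.0115 rpm, dir flips to −; running = −68.0115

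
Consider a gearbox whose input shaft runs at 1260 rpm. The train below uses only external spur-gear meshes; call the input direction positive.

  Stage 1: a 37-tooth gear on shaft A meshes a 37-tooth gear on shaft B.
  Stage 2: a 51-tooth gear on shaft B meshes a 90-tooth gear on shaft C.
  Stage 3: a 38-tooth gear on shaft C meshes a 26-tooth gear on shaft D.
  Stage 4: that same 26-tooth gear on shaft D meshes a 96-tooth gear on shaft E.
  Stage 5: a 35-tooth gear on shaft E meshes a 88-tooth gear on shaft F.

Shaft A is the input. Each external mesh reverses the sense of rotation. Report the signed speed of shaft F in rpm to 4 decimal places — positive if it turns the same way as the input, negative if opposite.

-112.4077 rpm (opposite to input, |ω| = 112.4077 rpm)

Stage 1 [37T→37T]: ω = 1260.0000×37/37 = 1260.0000 rpm, dir flips to −; running = −1260.0000
Stage 2 [51T→90T]: ω = 1260.0000×51/90 = 714.0000 rpm, dir flips to +; running = +714.0000
Stage 3 [38T→26T]: ω = 714.0000×38/26 = 1043.5385 rpm, dir flips to −; running = −1043.5385
Stage 4 [26T→96T]: ω = 1043.5385×26/96 = 282.6250 rpm, dir flips to +; running = +282.6250
Stage 5 [35T→88T]: ω = 282.6250×35/88 = 112.4077 rpm, dir flips to −; running = −112.4077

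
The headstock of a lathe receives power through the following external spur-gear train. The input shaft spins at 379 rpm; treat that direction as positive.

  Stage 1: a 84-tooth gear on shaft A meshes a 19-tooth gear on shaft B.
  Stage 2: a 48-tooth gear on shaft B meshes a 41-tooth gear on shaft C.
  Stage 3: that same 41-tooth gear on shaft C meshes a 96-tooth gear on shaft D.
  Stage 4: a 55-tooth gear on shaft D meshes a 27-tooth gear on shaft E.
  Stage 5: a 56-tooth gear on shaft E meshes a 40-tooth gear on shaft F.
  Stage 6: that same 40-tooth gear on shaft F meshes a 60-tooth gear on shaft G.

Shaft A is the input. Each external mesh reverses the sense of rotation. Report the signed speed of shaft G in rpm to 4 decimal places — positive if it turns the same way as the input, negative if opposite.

Stage 1 [84T→19T]: ω = 379.0000×84/19 = 1675.5789 rpm, dir flips to −; running = −1675.5789
Stage 2 [48T→41T]: ω = 1675.5789×48/41 = 1961.6534 rpm, dir flips to +; running = +1961.6534
Stage 3 [41T→96T]: ω = 1961.6534×41/96 = 837.7895 rpm, dir flips to −; running = −837.7895
Stage 4 [55T→27T]: ω = 837.7895×55/27 = 1706.6082 rpm, dir flips to +; running = +1706.6082
Stage 5 [56T→40T]: ω = 1706.6082×56/40 = 2389.2515 rpm, dir flips to −; running = −2389.2515
Stage 6 [40T→60T]: ω = 2389.2515×40/60 = 1592.8343 rpm, dir flips to +; running = +1592.8343

+1592.8343 rpm (same as input, |ω| = 1592.8343 rpm)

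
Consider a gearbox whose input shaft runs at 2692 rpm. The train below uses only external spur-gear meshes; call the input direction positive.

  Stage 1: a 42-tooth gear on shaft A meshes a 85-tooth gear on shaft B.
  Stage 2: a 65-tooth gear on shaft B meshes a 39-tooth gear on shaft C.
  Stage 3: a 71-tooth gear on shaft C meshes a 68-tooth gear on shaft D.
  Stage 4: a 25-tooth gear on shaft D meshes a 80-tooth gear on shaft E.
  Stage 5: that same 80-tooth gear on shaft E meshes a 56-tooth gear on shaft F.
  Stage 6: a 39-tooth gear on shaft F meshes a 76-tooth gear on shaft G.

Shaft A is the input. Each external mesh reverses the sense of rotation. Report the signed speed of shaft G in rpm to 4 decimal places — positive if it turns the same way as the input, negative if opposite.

Stage 1 [42T→85T]: ω = 2692.0000×42/85 = 1330.1647 rpm, dir flips to −; running = −1330.1647
Stage 2 [65T→39T]: ω = 1330.1647×65/39 = 2216.9412 rpm, dir flips to +; running = +2216.9412
Stage 3 [71T→68T]: ω = 2216.9412×71/68 = 2314.7474 rpm, dir flips to −; running = −2314.7474
Stage 4 [25T→80T]: ω = 2314.7474×25/80 = 723.3586 rpm, dir flips to +; running = +723.3586
Stage 5 [80T→56T]: ω = 723.3586×80/56 = 1033.3694 rpm, dir flips to −; running = −1033.3694
Stage 6 [39T→76T]: ω = 1033.3694×39/76 = 530.2817 rpm, dir flips to +; running = +530.2817

+530.2817 rpm (same as input, |ω| = 530.2817 rpm)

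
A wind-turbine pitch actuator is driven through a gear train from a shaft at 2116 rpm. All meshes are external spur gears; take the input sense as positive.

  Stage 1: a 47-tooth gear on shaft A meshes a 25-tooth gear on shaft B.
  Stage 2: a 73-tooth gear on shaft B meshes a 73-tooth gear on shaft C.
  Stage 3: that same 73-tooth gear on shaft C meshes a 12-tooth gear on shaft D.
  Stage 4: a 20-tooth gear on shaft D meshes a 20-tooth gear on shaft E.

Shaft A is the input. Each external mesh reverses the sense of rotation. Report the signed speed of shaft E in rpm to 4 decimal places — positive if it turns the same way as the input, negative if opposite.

Stage 1 [47T→25T]: ω = 2116.0000×47/25 = 3978.0800 rpm, dir flips to −; running = −3978.0800
Stage 2 [73T→73T]: ω = 3978.0800×73/73 = 3978.0800 rpm, dir flips to +; running = +3978.0800
Stage 3 [73T→12T]: ω = 3978.0800×73/12 = 24199.9867 rpm, dir flips to −; running = −24199.9867
Stage 4 [20T→20T]: ω = 24199.9867×20/20 = 24199.9867 rpm, dir flips to +; running = +24199.9867

+24199.9867 rpm (same as input, |ω| = 24199.9867 rpm)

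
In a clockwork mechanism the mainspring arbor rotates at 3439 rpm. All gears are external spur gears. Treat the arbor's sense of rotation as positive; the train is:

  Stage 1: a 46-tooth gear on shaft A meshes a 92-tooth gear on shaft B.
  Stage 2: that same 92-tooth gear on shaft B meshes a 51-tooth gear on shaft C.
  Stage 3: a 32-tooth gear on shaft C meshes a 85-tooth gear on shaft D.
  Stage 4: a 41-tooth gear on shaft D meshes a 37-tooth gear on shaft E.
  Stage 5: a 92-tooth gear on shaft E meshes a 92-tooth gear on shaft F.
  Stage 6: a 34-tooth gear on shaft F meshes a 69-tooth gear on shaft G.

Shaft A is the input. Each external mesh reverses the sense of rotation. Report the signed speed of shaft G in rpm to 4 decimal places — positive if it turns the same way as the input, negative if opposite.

Stage 1 [46T→92T]: ω = 3439.0000×46/92 = 1719.5000 rpm, dir flips to −; running = −1719.5000
Stage 2 [92T→51T]: ω = 1719.5000×92/51 = 3101.8431 rpm, dir flips to +; running = +3101.8431
Stage 3 [32T→85T]: ω = 3101.8431×32/85 = 1167.7527 rpm, dir flips to −; running = −1167.7527
Stage 4 [41T→37T]: ω = 1167.7527×41/37 = 1293.9962 rpm, dir flips to +; running = +1293.9962
Stage 5 [92T→92T]: ω = 1293.9962×92/92 = 1293.9962 rpm, dir flips to −; running = −1293.9962
Stage 6 [34T→69T]: ω = 1293.9962×34/69 = 637.6213 rpm, dir flips to +; running = +637.6213

+637.6213 rpm (same as input, |ω| = 637.6213 rpm)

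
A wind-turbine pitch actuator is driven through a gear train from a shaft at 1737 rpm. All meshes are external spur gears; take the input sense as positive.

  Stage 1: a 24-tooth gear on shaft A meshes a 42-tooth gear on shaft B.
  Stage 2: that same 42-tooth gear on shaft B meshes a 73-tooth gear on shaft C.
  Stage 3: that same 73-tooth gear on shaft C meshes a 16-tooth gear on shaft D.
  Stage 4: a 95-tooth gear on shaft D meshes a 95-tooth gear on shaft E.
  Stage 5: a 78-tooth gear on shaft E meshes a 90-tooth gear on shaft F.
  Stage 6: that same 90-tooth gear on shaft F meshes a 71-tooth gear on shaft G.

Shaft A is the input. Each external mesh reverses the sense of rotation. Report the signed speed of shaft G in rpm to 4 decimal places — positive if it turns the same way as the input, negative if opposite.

+2862.3803 rpm (same as input, |ω| = 2862.3803 rpm)

Stage 1 [24T→42T]: ω = 1737.0000×24/42 = 992.5714 rpm, dir flips to −; running = −992.5714
Stage 2 [42T→73T]: ω = 992.5714×42/73 = 571.0685 rpm, dir flips to +; running = +571.0685
Stage 3 [73T→16T]: ω = 571.0685×73/16 = 2605.5000 rpm, dir flips to −; running = −2605.5000
Stage 4 [95T→95T]: ω = 2605.5000×95/95 = 2605.5000 rpm, dir flips to +; running = +2605.5000
Stage 5 [78T→90T]: ω = 2605.5000×78/90 = 2258.1000 rpm, dir flips to −; running = −2258.1000
Stage 6 [90T→71T]: ω = 2258.1000×90/71 = 2862.3803 rpm, dir flips to +; running = +2862.3803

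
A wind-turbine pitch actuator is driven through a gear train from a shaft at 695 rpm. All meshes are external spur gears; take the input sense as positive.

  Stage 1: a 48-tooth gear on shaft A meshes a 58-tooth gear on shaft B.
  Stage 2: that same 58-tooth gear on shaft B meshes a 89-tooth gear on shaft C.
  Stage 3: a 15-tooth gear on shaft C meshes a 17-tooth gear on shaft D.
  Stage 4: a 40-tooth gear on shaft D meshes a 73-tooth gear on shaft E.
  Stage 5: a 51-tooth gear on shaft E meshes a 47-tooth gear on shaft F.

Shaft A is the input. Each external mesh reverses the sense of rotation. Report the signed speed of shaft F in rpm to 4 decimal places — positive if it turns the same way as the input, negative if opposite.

-196.6472 rpm (opposite to input, |ω| = 196.6472 rpm)

Stage 1 [48T→58T]: ω = 695.0000×48/58 = 575.1724 rpm, dir flips to −; running = −575.1724
Stage 2 [58T→89T]: ω = 575.1724×58/89 = 374.8315 rpm, dir flips to +; running = +374.8315
Stage 3 [15T→17T]: ω = 374.8315×15/17 = 330.7336 rpm, dir flips to −; running = −330.7336
Stage 4 [40T→73T]: ω = 330.7336×40/73 = 181.2239 rpm, dir flips to +; running = +181.2239
Stage 5 [51T→47T]: ω = 181.2239×51/47 = 196.6472 rpm, dir flips to −; running = −196.6472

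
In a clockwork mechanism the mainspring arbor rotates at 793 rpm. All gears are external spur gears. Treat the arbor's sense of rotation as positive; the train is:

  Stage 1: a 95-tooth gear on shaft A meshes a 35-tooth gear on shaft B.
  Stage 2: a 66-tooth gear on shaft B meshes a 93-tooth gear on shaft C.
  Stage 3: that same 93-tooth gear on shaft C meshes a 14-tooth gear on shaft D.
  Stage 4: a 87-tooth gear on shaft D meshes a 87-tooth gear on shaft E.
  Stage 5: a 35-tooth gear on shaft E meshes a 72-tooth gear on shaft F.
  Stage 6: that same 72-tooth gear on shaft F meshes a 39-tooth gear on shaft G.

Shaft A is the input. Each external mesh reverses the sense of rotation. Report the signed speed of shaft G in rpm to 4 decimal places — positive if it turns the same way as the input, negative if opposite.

+9106.4286 rpm (same as input, |ω| = 9106.4286 rpm)

Stage 1 [95T→35T]: ω = 793.0000×95/35 = 2152.4286 rpm, dir flips to −; running = −2152.4286
Stage 2 [66T→93T]: ω = 2152.4286×66/93 = 1527.5300 rpm, dir flips to +; running = +1527.5300
Stage 3 [93T→14T]: ω = 1527.5300×93/14 = 10147.1633 rpm, dir flips to −; running = −10147.1633
Stage 4 [87T→87T]: ω = 10147.1633×87/87 = 10147.1633 rpm, dir flips to +; running = +10147.1633
Stage 5 [35T→72T]: ω = 10147.1633×35/72 = 4932.6488 rpm, dir flips to −; running = −4932.6488
Stage 6 [72T→39T]: ω = 4932.6488×72/39 = 9106.4286 rpm, dir flips to +; running = +9106.4286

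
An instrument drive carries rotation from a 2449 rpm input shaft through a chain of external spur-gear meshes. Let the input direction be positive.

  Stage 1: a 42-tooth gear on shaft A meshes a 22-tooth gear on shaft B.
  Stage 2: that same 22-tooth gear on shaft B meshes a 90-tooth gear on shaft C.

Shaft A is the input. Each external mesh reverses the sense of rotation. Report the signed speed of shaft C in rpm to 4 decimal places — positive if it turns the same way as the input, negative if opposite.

Stage 1 [42T→22T]: ω = 2449.0000×42/22 = 4675.3636 rpm, dir flips to −; running = −4675.3636
Stage 2 [22T→90T]: ω = 4675.3636×22/90 = 1142.8667 rpm, dir flips to +; running = +1142.8667

+1142.8667 rpm (same as input, |ω| = 1142.8667 rpm)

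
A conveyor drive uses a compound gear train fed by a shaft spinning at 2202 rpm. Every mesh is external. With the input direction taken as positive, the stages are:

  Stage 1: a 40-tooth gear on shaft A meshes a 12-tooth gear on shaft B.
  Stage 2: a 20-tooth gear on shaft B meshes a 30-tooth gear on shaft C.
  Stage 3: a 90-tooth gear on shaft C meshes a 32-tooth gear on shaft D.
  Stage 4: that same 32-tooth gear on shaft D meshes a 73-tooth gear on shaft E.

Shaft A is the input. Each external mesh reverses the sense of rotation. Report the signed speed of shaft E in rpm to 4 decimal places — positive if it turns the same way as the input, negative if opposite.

Stage 1 [40T→12T]: ω = 2202.0000×40/12 = 7340.0000 rpm, dir flips to −; running = −7340.0000
Stage 2 [20T→30T]: ω = 7340.0000×20/30 = 4893.3333 rpm, dir flips to +; running = +4893.3333
Stage 3 [90T→32T]: ω = 4893.3333×90/32 = 13762.5000 rpm, dir flips to −; running = −13762.5000
Stage 4 [32T→73T]: ω = 13762.5000×32/73 = 6032.8767 rpm, dir flips to +; running = +6032.8767

+6032.8767 rpm (same as input, |ω| = 6032.8767 rpm)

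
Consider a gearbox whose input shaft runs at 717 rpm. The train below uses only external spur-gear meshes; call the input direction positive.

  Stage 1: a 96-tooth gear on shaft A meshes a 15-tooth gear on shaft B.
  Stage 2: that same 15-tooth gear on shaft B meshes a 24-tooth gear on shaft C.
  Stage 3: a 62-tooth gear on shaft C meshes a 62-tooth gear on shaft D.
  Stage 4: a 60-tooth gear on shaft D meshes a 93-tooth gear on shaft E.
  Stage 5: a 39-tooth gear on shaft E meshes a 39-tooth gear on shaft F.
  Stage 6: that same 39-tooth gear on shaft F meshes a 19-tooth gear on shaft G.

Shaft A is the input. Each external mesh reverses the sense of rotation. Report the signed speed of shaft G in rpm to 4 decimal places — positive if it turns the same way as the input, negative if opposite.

Stage 1 [96T→15T]: ω = 717.0000×96/15 = 4588.8000 rpm, dir flips to −; running = −4588.8000
Stage 2 [15T→24T]: ω = 4588.8000×15/24 = 2868.0000 rpm, dir flips to +; running = +2868.0000
Stage 3 [62T→62T]: ω = 2868.0000×62/62 = 2868.0000 rpm, dir flips to −; running = −2868.0000
Stage 4 [60T→93T]: ω = 2868.0000×60/93 = 1850.3226 rpm, dir flips to +; running = +1850.3226
Stage 5 [39T→39T]: ω = 1850.3226×39/39 = 1850.3226 rpm, dir flips to −; running = −1850.3226
Stage 6 [39T→19T]: ω = 1850.3226×39/19 = 3798.0306 rpm, dir flips to +; running = +3798.0306

+3798.0306 rpm (same as input, |ω| = 3798.0306 rpm)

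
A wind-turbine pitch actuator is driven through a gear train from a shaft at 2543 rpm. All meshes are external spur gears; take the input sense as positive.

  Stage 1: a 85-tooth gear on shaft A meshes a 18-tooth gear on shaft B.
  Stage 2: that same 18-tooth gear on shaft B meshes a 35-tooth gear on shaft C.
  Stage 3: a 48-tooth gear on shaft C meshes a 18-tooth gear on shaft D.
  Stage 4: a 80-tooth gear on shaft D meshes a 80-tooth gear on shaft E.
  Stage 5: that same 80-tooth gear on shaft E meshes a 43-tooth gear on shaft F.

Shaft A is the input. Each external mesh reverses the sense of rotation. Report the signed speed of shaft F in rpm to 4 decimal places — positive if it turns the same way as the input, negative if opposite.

-30639.9114 rpm (opposite to input, |ω| = 30639.9114 rpm)

Stage 1 [85T→18T]: ω = 2543.0000×85/18 = 12008.6111 rpm, dir flips to −; running = −12008.6111
Stage 2 [18T→35T]: ω = 12008.6111×18/35 = 6175.8571 rpm, dir flips to +; running = +6175.8571
Stage 3 [48T→18T]: ω = 6175.8571×48/18 = 16468.9524 rpm, dir flips to −; running = −16468.9524
Stage 4 [80T→80T]: ω = 16468.9524×80/80 = 16468.9524 rpm, dir flips to +; running = +16468.9524
Stage 5 [80T→43T]: ω = 16468.9524×80/43 = 30639.9114 rpm, dir flips to −; running = −30639.9114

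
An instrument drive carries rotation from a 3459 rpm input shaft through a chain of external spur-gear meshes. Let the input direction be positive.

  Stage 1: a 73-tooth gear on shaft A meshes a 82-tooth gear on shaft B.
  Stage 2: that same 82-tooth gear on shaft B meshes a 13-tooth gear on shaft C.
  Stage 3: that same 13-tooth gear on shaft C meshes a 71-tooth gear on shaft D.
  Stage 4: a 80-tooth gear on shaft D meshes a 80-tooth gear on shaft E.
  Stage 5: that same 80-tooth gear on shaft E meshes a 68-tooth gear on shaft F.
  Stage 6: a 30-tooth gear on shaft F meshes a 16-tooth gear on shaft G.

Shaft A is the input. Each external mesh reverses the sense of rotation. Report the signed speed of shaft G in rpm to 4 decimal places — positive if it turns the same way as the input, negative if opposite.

Stage 1 [73T→82T]: ω = 3459.0000×73/82 = 3079.3537 rpm, dir flips to −; running = −3079.3537
Stage 2 [82T→13T]: ω = 3079.3537×82/13 = 19423.6154 rpm, dir flips to +; running = +19423.6154
Stage 3 [13T→71T]: ω = 19423.6154×13/71 = 3556.4366 rpm, dir flips to −; running = −3556.4366
Stage 4 [80T→80T]: ω = 3556.4366×80/80 = 3556.4366 rpm, dir flips to +; running = +3556.4366
Stage 5 [80T→68T]: ω = 3556.4366×80/68 = 4184.0431 rpm, dir flips to −; running = −4184.0431
Stage 6 [30T→16T]: ω = 4184.0431×30/16 = 7845.0808 rpm, dir flips to +; running = +7845.0808

+7845.0808 rpm (same as input, |ω| = 7845.0808 rpm)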